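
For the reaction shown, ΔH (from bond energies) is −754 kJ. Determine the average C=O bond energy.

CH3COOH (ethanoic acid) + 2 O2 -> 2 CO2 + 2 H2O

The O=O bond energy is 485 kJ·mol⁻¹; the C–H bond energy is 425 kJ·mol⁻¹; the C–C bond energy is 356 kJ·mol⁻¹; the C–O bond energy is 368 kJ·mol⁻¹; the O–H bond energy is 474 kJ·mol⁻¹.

Let D be the C=O bond energy.
Σ(broken) = 1×356 + 3×425 + 1×368 + 1×D + 1×474 + 2×485 = 3443 + D
Σ(formed) = 4×D + 4×474 = 1896 + 4D
ΔH = Σ(broken) − Σ(formed) = (3443 + D) − (1896 + 4D) = +1547 − 3D
Setting this equal to −754 kJ gives 3D = 2301, so D = 767 kJ/mol.

D(C=O) ≈ 767 kJ/mol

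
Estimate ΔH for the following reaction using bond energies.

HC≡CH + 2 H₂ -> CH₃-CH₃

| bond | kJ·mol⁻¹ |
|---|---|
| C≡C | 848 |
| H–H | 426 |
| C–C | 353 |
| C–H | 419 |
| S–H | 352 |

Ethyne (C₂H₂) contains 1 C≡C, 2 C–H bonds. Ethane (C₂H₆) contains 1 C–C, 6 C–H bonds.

Bonds broken (reactants):
  C≡C: 1 × 848 = 848
  C–H: 2 × 419 = 838
  H–H: 2 × 426 = 852
  Σ(broken) = 2538 kJ
Bonds formed (products):
  C–C: 1 × 353 = 353
  C–H: 6 × 419 = 2514
  Σ(formed) = 2867 kJ
ΔH = Σ(broken) − Σ(formed) = 2538 − 2867 = −329 kJ

ΔH ≈ −329 kJ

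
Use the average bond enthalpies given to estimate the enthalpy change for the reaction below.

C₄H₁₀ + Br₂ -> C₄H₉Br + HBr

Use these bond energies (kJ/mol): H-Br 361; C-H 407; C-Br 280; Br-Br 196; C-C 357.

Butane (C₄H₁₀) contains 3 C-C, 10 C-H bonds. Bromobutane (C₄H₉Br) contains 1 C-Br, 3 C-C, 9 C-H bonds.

Bonds broken (reactants):
  Br-Br: 1 × 196 = 196
  C-C: 3 × 357 = 1071
  C-H: 10 × 407 = 4070
  Σ(broken) = 5337 kJ
Bonds formed (products):
  C-Br: 1 × 280 = 280
  C-C: 3 × 357 = 1071
  C-H: 9 × 407 = 3663
  H-Br: 1 × 361 = 361
  Σ(formed) = 5375 kJ
ΔH = Σ(broken) − Σ(formed) = 5337 − 5375 = −38 kJ

ΔH ≈ −38 kJ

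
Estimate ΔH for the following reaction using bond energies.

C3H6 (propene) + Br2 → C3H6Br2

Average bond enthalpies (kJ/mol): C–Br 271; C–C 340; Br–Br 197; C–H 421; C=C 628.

Bonds broken (reactants):
  Br–Br: 1 × 197 = 197
  C–C: 1 × 340 = 340
  C–H: 6 × 421 = 2526
  C=C: 1 × 628 = 628
  Σ(broken) = 3691 kJ
Bonds formed (products):
  C–Br: 2 × 271 = 542
  C–C: 2 × 340 = 680
  C–H: 6 × 421 = 2526
  Σ(formed) = 3748 kJ
ΔH = Σ(broken) − Σ(formed) = 3691 − 3748 = −57 kJ

ΔH ≈ −57 kJ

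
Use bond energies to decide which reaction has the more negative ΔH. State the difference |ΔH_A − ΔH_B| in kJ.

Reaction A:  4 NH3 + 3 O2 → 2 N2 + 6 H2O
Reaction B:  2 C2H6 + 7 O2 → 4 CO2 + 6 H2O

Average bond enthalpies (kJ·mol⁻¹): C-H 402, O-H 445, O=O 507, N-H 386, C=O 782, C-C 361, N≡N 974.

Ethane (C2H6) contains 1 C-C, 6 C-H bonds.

Reaction B, by 1366 kJ

Reaction A:
  Bonds broken (reactants):
    N-H: 12 × 386 = 4632
    O=O: 3 × 507 = 1521
    Σ(broken) = 6153 kJ
  Bonds formed (products):
    N≡N: 2 × 974 = 1948
    O-H: 12 × 445 = 5340
    Σ(formed) = 7288 kJ
  ΔH_A = 6153 − 7288 = −1135 kJ
Reaction B:
  Bonds broken (reactants):
    C-C: 2 × 361 = 722
    C-H: 12 × 402 = 4824
    O=O: 7 × 507 = 3549
    Σ(broken) = 9095 kJ
  Bonds formed (products):
    C=O: 8 × 782 = 6256
    O-H: 12 × 445 = 5340
    Σ(formed) = 11596 kJ
  ΔH_B = 9095 − 11596 = −2501 kJ
ΔH_A − ΔH_B = +1366 kJ, so reaction B has the more negative ΔH; |ΔH_A − ΔH_B| = 1366 kJ.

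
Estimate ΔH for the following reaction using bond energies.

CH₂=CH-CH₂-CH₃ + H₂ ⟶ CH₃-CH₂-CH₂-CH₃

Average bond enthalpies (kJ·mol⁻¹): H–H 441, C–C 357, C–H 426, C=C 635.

ΔH ≈ −133 kJ

Bonds broken (reactants):
  C–C: 2 × 357 = 714
  C–H: 8 × 426 = 3408
  C=C: 1 × 635 = 635
  H–H: 1 × 441 = 441
  Σ(broken) = 5198 kJ
Bonds formed (products):
  C–C: 3 × 357 = 1071
  C–H: 10 × 426 = 4260
  Σ(formed) = 5331 kJ
ΔH = Σ(broken) − Σ(formed) = 5198 − 5331 = −133 kJ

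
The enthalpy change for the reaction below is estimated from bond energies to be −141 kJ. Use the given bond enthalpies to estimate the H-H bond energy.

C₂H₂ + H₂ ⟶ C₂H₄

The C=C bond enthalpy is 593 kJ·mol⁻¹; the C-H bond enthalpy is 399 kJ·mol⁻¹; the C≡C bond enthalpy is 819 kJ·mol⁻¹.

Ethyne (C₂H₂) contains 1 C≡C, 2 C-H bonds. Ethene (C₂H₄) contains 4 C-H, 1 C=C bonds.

Let D be the H-H bond energy.
Σ(broken) = 1×819 + 2×399 + 1×D = 1617 + D
Σ(formed) = 4×399 + 1×593 = 2189
ΔH = Σ(broken) − Σ(formed) = (1617 + D) − (2189) = −572 + D
Setting this equal to −141 kJ gives D = 431 kJ/mol.

D(H-H) ≈ 431 kJ/mol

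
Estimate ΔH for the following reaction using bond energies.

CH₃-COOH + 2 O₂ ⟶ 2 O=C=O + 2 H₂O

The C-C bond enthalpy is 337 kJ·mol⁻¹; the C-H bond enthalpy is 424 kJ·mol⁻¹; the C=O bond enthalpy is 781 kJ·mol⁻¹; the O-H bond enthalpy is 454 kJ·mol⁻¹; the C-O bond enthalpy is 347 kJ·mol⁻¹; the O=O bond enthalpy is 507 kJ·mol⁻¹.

ΔH ≈ −735 kJ

Bonds broken (reactants):
  C-C: 1 × 337 = 337
  C-H: 3 × 424 = 1272
  C-O: 1 × 347 = 347
  C=O: 1 × 781 = 781
  O-H: 1 × 454 = 454
  O=O: 2 × 507 = 1014
  Σ(broken) = 4205 kJ
Bonds formed (products):
  C=O: 4 × 781 = 3124
  O-H: 4 × 454 = 1816
  Σ(formed) = 4940 kJ
ΔH = Σ(broken) − Σ(formed) = 4205 − 4940 = −735 kJ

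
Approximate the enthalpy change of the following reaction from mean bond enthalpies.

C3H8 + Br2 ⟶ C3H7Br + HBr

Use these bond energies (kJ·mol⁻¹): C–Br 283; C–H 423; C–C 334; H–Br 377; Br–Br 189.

Bonds broken (reactants):
  Br–Br: 1 × 189 = 189
  C–C: 2 × 334 = 668
  C–H: 8 × 423 = 3384
  Σ(broken) = 4241 kJ
Bonds formed (products):
  C–Br: 1 × 283 = 283
  C–C: 2 × 334 = 668
  C–H: 7 × 423 = 2961
  H–Br: 1 × 377 = 377
  Σ(formed) = 4289 kJ
ΔH = Σ(broken) − Σ(formed) = 4241 − 4289 = −48 kJ

ΔH ≈ −48 kJ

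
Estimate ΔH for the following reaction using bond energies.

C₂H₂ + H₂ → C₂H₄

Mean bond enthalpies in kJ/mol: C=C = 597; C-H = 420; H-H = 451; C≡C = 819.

Bonds broken (reactants):
  C≡C: 1 × 819 = 819
  C-H: 2 × 420 = 840
  H-H: 1 × 451 = 451
  Σ(broken) = 2110 kJ
Bonds formed (products):
  C-H: 4 × 420 = 1680
  C=C: 1 × 597 = 597
  Σ(formed) = 2277 kJ
ΔH = Σ(broken) − Σ(formed) = 2110 − 2277 = −167 kJ

ΔH ≈ −167 kJ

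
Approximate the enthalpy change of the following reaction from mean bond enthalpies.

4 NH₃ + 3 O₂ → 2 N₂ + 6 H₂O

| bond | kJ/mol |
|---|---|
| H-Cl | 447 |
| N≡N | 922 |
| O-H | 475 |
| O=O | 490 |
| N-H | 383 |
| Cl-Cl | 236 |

Bonds broken (reactants):
  N-H: 12 × 383 = 4596
  O=O: 3 × 490 = 1470
  Σ(broken) = 6066 kJ
Bonds formed (products):
  N≡N: 2 × 922 = 1844
  O-H: 12 × 475 = 5700
  Σ(formed) = 7544 kJ
ΔH = Σ(broken) − Σ(formed) = 6066 − 7544 = −1478 kJ

ΔH ≈ −1478 kJ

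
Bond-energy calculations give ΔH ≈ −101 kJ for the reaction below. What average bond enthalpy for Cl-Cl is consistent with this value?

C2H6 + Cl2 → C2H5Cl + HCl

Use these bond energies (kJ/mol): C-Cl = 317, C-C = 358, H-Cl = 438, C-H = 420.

Let D be the Cl-Cl bond energy.
Σ(broken) = 1×358 + 6×420 + 1×D = 2878 + D
Σ(formed) = 1×358 + 1×317 + 5×420 + 1×438 = 3213
ΔH = Σ(broken) − Σ(formed) = (2878 + D) − (3213) = −335 + D
Setting this equal to −101 kJ gives D = 234 kJ/mol.

D(Cl-Cl) ≈ 234 kJ/mol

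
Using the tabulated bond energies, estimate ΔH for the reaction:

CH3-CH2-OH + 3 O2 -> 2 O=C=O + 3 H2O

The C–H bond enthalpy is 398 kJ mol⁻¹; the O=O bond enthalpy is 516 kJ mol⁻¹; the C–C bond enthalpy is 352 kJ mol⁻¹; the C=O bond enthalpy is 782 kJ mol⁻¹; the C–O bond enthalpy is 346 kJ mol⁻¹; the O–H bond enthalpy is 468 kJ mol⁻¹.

ΔH ≈ −1232 kJ

Bonds broken (reactants):
  C–C: 1 × 352 = 352
  C–H: 5 × 398 = 1990
  C–O: 1 × 346 = 346
  O–H: 1 × 468 = 468
  O=O: 3 × 516 = 1548
  Σ(broken) = 4704 kJ
Bonds formed (products):
  C=O: 4 × 782 = 3128
  O–H: 6 × 468 = 2808
  Σ(formed) = 5936 kJ
ΔH = Σ(broken) − Σ(formed) = 4704 − 5936 = −1232 kJ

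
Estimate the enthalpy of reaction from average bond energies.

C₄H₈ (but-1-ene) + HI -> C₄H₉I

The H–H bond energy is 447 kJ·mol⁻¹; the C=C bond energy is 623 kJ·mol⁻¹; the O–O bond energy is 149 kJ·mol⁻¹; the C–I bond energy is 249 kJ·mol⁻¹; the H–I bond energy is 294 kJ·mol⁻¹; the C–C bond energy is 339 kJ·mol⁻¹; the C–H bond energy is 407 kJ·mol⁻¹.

ΔH ≈ −78 kJ

Bonds broken (reactants):
  C–C: 2 × 339 = 678
  C–H: 8 × 407 = 3256
  C=C: 1 × 623 = 623
  H–I: 1 × 294 = 294
  Σ(broken) = 4851 kJ
Bonds formed (products):
  C–C: 3 × 339 = 1017
  C–H: 9 × 407 = 3663
  C–I: 1 × 249 = 249
  Σ(formed) = 4929 kJ
ΔH = Σ(broken) − Σ(formed) = 4851 − 4929 = −78 kJ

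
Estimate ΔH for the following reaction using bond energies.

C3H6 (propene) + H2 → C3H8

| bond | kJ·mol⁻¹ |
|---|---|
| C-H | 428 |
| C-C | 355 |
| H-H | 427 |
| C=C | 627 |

Bonds broken (reactants):
  C-C: 1 × 355 = 355
  C-H: 6 × 428 = 2568
  C=C: 1 × 627 = 627
  H-H: 1 × 427 = 427
  Σ(broken) = 3977 kJ
Bonds formed (products):
  C-C: 2 × 355 = 710
  C-H: 8 × 428 = 3424
  Σ(formed) = 4134 kJ
ΔH = Σ(broken) − Σ(formed) = 3977 − 4134 = −157 kJ

ΔH ≈ −157 kJ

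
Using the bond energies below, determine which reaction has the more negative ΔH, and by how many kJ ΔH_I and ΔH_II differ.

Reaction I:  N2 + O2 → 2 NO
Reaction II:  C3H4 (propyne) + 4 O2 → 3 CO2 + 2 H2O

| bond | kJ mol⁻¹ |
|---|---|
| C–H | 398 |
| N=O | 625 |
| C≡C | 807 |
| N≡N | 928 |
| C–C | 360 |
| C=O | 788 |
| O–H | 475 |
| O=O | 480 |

Reaction II, by 2107 kJ

Reaction I:
  Bonds broken (reactants):
    N≡N: 1 × 928 = 928
    O=O: 1 × 480 = 480
    Σ(broken) = 1408 kJ
  Bonds formed (products):
    N=O: 2 × 625 = 1250
    Σ(formed) = 1250 kJ
  ΔH_I = 1408 − 1250 = +158 kJ
Reaction II:
  Bonds broken (reactants):
    C≡C: 1 × 807 = 807
    C–C: 1 × 360 = 360
    C–H: 4 × 398 = 1592
    O=O: 4 × 480 = 1920
    Σ(broken) = 4679 kJ
  Bonds formed (products):
    C=O: 6 × 788 = 4728
    O–H: 4 × 475 = 1900
    Σ(formed) = 6628 kJ
  ΔH_II = 4679 − 6628 = −1949 kJ
ΔH_I − ΔH_II = +2107 kJ, so reaction II has the more negative ΔH; |ΔH_I − ΔH_II| = 2107 kJ.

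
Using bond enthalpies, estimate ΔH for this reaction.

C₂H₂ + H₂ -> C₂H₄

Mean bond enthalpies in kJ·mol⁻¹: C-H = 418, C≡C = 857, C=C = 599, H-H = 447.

ΔH ≈ −131 kJ

Bonds broken (reactants):
  C≡C: 1 × 857 = 857
  C-H: 2 × 418 = 836
  H-H: 1 × 447 = 447
  Σ(broken) = 2140 kJ
Bonds formed (products):
  C-H: 4 × 418 = 1672
  C=C: 1 × 599 = 599
  Σ(formed) = 2271 kJ
ΔH = Σ(broken) − Σ(formed) = 2140 − 2271 = −131 kJ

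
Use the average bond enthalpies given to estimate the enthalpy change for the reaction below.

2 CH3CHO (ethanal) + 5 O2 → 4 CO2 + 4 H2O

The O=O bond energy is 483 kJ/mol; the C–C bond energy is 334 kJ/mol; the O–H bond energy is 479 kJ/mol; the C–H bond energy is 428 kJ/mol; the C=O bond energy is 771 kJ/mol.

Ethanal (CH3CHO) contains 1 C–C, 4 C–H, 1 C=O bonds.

Bonds broken (reactants):
  C–C: 2 × 334 = 668
  C–H: 8 × 428 = 3424
  C=O: 2 × 771 = 1542
  O=O: 5 × 483 = 2415
  Σ(broken) = 8049 kJ
Bonds formed (products):
  C=O: 8 × 771 = 6168
  O–H: 8 × 479 = 3832
  Σ(formed) = 10000 kJ
ΔH = Σ(broken) − Σ(formed) = 8049 − 10000 = −1951 kJ

ΔH ≈ −1951 kJ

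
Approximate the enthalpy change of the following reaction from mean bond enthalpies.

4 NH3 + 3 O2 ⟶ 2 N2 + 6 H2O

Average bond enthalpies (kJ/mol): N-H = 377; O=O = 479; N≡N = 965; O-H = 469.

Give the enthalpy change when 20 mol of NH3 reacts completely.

Bonds broken (reactants):
  N-H: 12 × 377 = 4524
  O=O: 3 × 479 = 1437
  Σ(broken) = 5961 kJ
Bonds formed (products):
  N≡N: 2 × 965 = 1930
  O-H: 12 × 469 = 5628
  Σ(formed) = 7558 kJ
ΔH = Σ(broken) − Σ(formed) = 5961 − 7558 = −1597 kJ
For 5× the reaction as written: 5 × (−1597) = −7985 kJ

ΔH = −7985 kJ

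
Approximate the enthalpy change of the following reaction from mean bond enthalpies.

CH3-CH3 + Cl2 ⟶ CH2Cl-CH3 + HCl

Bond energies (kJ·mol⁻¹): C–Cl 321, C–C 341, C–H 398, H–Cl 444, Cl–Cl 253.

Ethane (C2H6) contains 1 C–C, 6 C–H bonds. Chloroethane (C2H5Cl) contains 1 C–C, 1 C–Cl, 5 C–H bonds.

ΔH ≈ −114 kJ

Bonds broken (reactants):
  C–C: 1 × 341 = 341
  C–H: 6 × 398 = 2388
  Cl–Cl: 1 × 253 = 253
  Σ(broken) = 2982 kJ
Bonds formed (products):
  C–C: 1 × 341 = 341
  C–Cl: 1 × 321 = 321
  C–H: 5 × 398 = 1990
  H–Cl: 1 × 444 = 444
  Σ(formed) = 3096 kJ
ΔH = Σ(broken) − Σ(formed) = 2982 − 3096 = −114 kJ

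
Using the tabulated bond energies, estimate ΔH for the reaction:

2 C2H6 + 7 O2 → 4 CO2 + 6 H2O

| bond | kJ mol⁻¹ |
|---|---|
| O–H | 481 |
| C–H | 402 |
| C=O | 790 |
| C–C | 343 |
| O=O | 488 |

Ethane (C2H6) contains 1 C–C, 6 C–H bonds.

ΔH ≈ −3166 kJ

Bonds broken (reactants):
  C–C: 2 × 343 = 686
  C–H: 12 × 402 = 4824
  O=O: 7 × 488 = 3416
  Σ(broken) = 8926 kJ
Bonds formed (products):
  C=O: 8 × 790 = 6320
  O–H: 12 × 481 = 5772
  Σ(formed) = 12092 kJ
ΔH = Σ(broken) − Σ(formed) = 8926 − 12092 = −3166 kJ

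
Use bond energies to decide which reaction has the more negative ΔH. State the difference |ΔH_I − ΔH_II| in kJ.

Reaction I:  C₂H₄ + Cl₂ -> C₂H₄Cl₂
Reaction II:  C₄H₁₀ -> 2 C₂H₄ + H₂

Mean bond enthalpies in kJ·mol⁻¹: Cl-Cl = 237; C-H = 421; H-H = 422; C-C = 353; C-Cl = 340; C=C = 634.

Reaction I, by 373 kJ

Reaction I:
  Bonds broken (reactants):
    C-H: 4 × 421 = 1684
    C=C: 1 × 634 = 634
    Cl-Cl: 1 × 237 = 237
    Σ(broken) = 2555 kJ
  Bonds formed (products):
    C-C: 1 × 353 = 353
    C-Cl: 2 × 340 = 680
    C-H: 4 × 421 = 1684
    Σ(formed) = 2717 kJ
  ΔH_I = 2555 − 2717 = −162 kJ
Reaction II:
  Bonds broken (reactants):
    C-C: 3 × 353 = 1059
    C-H: 10 × 421 = 4210
    Σ(broken) = 5269 kJ
  Bonds formed (products):
    C-H: 8 × 421 = 3368
    C=C: 2 × 634 = 1268
    H-H: 1 × 422 = 422
    Σ(formed) = 5058 kJ
  ΔH_II = 5269 − 5058 = +211 kJ
ΔH_I − ΔH_II = −373 kJ, so reaction I has the more negative ΔH; |ΔH_I − ΔH_II| = 373 kJ.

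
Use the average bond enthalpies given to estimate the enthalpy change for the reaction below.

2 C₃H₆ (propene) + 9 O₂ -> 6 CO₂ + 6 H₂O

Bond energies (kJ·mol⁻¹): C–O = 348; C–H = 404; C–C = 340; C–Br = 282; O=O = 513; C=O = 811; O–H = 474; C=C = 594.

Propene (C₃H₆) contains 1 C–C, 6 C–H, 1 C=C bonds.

ΔH ≈ −4087 kJ

Bonds broken (reactants):
  C–C: 2 × 340 = 680
  C–H: 12 × 404 = 4848
  C=C: 2 × 594 = 1188
  O=O: 9 × 513 = 4617
  Σ(broken) = 11333 kJ
Bonds formed (products):
  C=O: 12 × 811 = 9732
  O–H: 12 × 474 = 5688
  Σ(formed) = 15420 kJ
ΔH = Σ(broken) − Σ(formed) = 11333 − 15420 = −4087 kJ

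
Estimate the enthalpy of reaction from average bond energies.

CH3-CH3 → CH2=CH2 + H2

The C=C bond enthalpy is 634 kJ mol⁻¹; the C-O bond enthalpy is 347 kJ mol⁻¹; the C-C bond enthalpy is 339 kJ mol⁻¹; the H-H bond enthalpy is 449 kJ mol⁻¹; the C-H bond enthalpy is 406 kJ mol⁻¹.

ΔH ≈ +68 kJ

Bonds broken (reactants):
  C-C: 1 × 339 = 339
  C-H: 6 × 406 = 2436
  Σ(broken) = 2775 kJ
Bonds formed (products):
  C-H: 4 × 406 = 1624
  C=C: 1 × 634 = 634
  H-H: 1 × 449 = 449
  Σ(formed) = 2707 kJ
ΔH = Σ(broken) − Σ(formed) = 2775 − 2707 = +68 kJ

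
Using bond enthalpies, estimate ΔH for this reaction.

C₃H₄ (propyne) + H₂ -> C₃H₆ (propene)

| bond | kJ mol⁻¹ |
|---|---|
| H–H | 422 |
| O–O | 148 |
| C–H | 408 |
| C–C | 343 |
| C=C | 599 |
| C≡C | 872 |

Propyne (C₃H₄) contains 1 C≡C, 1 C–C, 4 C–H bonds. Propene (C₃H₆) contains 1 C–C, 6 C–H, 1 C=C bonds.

ΔH ≈ −121 kJ

Bonds broken (reactants):
  C≡C: 1 × 872 = 872
  C–C: 1 × 343 = 343
  C–H: 4 × 408 = 1632
  H–H: 1 × 422 = 422
  Σ(broken) = 3269 kJ
Bonds formed (products):
  C–C: 1 × 343 = 343
  C–H: 6 × 408 = 2448
  C=C: 1 × 599 = 599
  Σ(formed) = 3390 kJ
ΔH = Σ(broken) − Σ(formed) = 3269 − 3390 = −121 kJ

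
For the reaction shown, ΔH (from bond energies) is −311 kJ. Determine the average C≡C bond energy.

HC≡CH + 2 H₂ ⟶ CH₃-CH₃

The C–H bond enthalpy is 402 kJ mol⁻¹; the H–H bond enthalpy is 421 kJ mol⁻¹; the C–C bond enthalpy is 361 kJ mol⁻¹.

Let D be the C≡C bond energy.
Σ(broken) = 1×D + 2×402 + 2×421 = 1646 + D
Σ(formed) = 1×361 + 6×402 = 2773
ΔH = Σ(broken) − Σ(formed) = (1646 + D) − (2773) = −1127 + D
Setting this equal to −311 kJ gives D = 816 kJ/mol.

D(C≡C) ≈ 816 kJ/mol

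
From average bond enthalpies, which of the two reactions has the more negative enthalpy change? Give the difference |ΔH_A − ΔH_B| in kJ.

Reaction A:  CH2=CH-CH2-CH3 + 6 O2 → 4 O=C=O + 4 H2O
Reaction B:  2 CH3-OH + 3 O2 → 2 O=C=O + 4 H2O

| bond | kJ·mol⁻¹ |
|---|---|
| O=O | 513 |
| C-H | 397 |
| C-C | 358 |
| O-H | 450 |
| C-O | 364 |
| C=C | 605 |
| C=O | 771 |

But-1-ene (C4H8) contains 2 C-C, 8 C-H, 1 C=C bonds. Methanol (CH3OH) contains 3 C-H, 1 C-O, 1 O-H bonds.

Reaction A, by 1058 kJ

Reaction A:
  Bonds broken (reactants):
    C-C: 2 × 358 = 716
    C-H: 8 × 397 = 3176
    C=C: 1 × 605 = 605
    O=O: 6 × 513 = 3078
    Σ(broken) = 7575 kJ
  Bonds formed (products):
    C=O: 8 × 771 = 6168
    O-H: 8 × 450 = 3600
    Σ(formed) = 9768 kJ
  ΔH_A = 7575 − 9768 = −2193 kJ
Reaction B:
  Bonds broken (reactants):
    C-H: 6 × 397 = 2382
    C-O: 2 × 364 = 728
    O-H: 2 × 450 = 900
    O=O: 3 × 513 = 1539
    Σ(broken) = 5549 kJ
  Bonds formed (products):
    C=O: 4 × 771 = 3084
    O-H: 8 × 450 = 3600
    Σ(formed) = 6684 kJ
  ΔH_B = 5549 − 6684 = −1135 kJ
ΔH_A − ΔH_B = −1058 kJ, so reaction A has the more negative ΔH; |ΔH_A − ΔH_B| = 1058 kJ.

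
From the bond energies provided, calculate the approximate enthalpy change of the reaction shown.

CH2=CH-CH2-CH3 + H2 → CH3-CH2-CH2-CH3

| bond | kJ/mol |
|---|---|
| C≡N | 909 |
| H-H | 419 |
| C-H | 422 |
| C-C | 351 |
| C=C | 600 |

Bonds broken (reactants):
  C-C: 2 × 351 = 702
  C-H: 8 × 422 = 3376
  C=C: 1 × 600 = 600
  H-H: 1 × 419 = 419
  Σ(broken) = 5097 kJ
Bonds formed (products):
  C-C: 3 × 351 = 1053
  C-H: 10 × 422 = 4220
  Σ(formed) = 5273 kJ
ΔH = Σ(broken) − Σ(formed) = 5097 − 5273 = −176 kJ

ΔH ≈ −176 kJ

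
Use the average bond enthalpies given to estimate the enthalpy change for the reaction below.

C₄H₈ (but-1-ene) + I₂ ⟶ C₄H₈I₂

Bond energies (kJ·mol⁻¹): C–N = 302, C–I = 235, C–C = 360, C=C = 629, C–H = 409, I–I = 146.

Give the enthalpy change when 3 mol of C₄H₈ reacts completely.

ΔH = −165 kJ

Bonds broken (reactants):
  C–C: 2 × 360 = 720
  C–H: 8 × 409 = 3272
  C=C: 1 × 629 = 629
  I–I: 1 × 146 = 146
  Σ(broken) = 4767 kJ
Bonds formed (products):
  C–C: 3 × 360 = 1080
  C–H: 8 × 409 = 3272
  C–I: 2 × 235 = 470
  Σ(formed) = 4822 kJ
ΔH = Σ(broken) − Σ(formed) = 4767 − 4822 = −55 kJ
For 3× the reaction as written: 3 × (−55) = −165 kJ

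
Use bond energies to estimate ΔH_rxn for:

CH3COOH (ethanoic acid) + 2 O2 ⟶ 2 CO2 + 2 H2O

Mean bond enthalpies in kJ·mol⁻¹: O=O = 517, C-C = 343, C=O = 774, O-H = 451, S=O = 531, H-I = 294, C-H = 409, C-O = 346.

ΔH ≈ −725 kJ

Bonds broken (reactants):
  C-C: 1 × 343 = 343
  C-H: 3 × 409 = 1227
  C-O: 1 × 346 = 346
  C=O: 1 × 774 = 774
  O-H: 1 × 451 = 451
  O=O: 2 × 517 = 1034
  Σ(broken) = 4175 kJ
Bonds formed (products):
  C=O: 4 × 774 = 3096
  O-H: 4 × 451 = 1804
  Σ(formed) = 4900 kJ
ΔH = Σ(broken) − Σ(formed) = 4175 − 4900 = −725 kJ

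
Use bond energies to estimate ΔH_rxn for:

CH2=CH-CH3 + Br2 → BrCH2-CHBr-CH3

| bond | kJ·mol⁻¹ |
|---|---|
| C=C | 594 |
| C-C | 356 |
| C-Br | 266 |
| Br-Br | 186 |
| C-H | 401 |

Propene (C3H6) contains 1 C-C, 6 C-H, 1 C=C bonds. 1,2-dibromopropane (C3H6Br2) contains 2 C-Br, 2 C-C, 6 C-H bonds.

ΔH ≈ −108 kJ

Bonds broken (reactants):
  Br-Br: 1 × 186 = 186
  C-C: 1 × 356 = 356
  C-H: 6 × 401 = 2406
  C=C: 1 × 594 = 594
  Σ(broken) = 3542 kJ
Bonds formed (products):
  C-Br: 2 × 266 = 532
  C-C: 2 × 356 = 712
  C-H: 6 × 401 = 2406
  Σ(formed) = 3650 kJ
ΔH = Σ(broken) − Σ(formed) = 3542 − 3650 = −108 kJ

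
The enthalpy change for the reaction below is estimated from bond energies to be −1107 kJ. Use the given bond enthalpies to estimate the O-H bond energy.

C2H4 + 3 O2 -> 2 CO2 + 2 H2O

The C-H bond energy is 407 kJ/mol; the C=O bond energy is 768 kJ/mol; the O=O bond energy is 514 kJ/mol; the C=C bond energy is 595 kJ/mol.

D(O-H) ≈ 450 kJ/mol

Let D be the O-H bond energy.
Σ(broken) = 4×407 + 1×595 + 3×514 = 3765
Σ(formed) = 4×768 + 4×D = 3072 + 4D
ΔH = Σ(broken) − Σ(formed) = (3765) − (3072 + 4D) = +693 − 4D
Setting this equal to −1107 kJ gives 4D = 1800, so D = 450 kJ/mol.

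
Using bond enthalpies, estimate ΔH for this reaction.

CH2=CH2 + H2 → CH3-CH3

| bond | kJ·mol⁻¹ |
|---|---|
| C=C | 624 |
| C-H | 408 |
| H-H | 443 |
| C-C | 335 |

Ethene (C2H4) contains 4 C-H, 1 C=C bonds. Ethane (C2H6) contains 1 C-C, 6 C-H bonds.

Bonds broken (reactants):
  C-H: 4 × 408 = 1632
  C=C: 1 × 624 = 624
  H-H: 1 × 443 = 443
  Σ(broken) = 2699 kJ
Bonds formed (products):
  C-C: 1 × 335 = 335
  C-H: 6 × 408 = 2448
  Σ(formed) = 2783 kJ
ΔH = Σ(broken) − Σ(formed) = 2699 − 2783 = −84 kJ

ΔH ≈ −84 kJ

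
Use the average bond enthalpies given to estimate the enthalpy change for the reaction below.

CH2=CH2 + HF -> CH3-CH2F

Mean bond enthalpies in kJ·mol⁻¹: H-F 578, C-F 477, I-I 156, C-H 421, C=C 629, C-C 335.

Bonds broken (reactants):
  C-H: 4 × 421 = 1684
  C=C: 1 × 629 = 629
  H-F: 1 × 578 = 578
  Σ(broken) = 2891 kJ
Bonds formed (products):
  C-C: 1 × 335 = 335
  C-F: 1 × 477 = 477
  C-H: 5 × 421 = 2105
  Σ(formed) = 2917 kJ
ΔH = Σ(broken) − Σ(formed) = 2891 − 2917 = −26 kJ

ΔH ≈ −26 kJ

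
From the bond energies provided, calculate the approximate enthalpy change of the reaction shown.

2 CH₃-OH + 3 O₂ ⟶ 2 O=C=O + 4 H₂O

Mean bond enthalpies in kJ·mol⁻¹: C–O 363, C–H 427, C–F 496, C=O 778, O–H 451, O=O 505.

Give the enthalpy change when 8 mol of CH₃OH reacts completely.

ΔH = −4060 kJ

Bonds broken (reactants):
  C–H: 6 × 427 = 2562
  C–O: 2 × 363 = 726
  O–H: 2 × 451 = 902
  O=O: 3 × 505 = 1515
  Σ(broken) = 5705 kJ
Bonds formed (products):
  C=O: 4 × 778 = 3112
  O–H: 8 × 451 = 3608
  Σ(formed) = 6720 kJ
ΔH = Σ(broken) − Σ(formed) = 5705 − 6720 = −1015 kJ
For 4× the reaction as written: 4 × (−1015) = −4060 kJ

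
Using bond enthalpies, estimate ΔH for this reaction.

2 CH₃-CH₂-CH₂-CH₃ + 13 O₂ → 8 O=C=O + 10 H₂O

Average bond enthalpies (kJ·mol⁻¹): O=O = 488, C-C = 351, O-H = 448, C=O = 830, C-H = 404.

Bonds broken (reactants):
  C-C: 6 × 351 = 2106
  C-H: 20 × 404 = 8080
  O=O: 13 × 488 = 6344
  Σ(broken) = 16530 kJ
Bonds formed (products):
  C=O: 16 × 830 = 13280
  O-H: 20 × 448 = 8960
  Σ(formed) = 22240 kJ
ΔH = Σ(broken) − Σ(formed) = 16530 − 22240 = −5710 kJ

ΔH ≈ −5710 kJ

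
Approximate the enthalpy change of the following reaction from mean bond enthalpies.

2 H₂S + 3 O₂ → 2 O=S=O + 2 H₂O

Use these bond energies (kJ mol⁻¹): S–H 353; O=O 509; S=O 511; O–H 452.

ΔH ≈ −913 kJ

Bonds broken (reactants):
  O=O: 3 × 509 = 1527
  S–H: 4 × 353 = 1412
  Σ(broken) = 2939 kJ
Bonds formed (products):
  O–H: 4 × 452 = 1808
  S=O: 4 × 511 = 2044
  Σ(formed) = 3852 kJ
ΔH = Σ(broken) − Σ(formed) = 2939 − 3852 = −913 kJ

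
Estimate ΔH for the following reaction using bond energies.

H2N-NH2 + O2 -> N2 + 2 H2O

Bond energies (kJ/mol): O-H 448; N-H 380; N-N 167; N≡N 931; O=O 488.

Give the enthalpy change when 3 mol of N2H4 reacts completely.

Bonds broken (reactants):
  N-H: 4 × 380 = 1520
  N-N: 1 × 167 = 167
  O=O: 1 × 488 = 488
  Σ(broken) = 2175 kJ
Bonds formed (products):
  N≡N: 1 × 931 = 931
  O-H: 4 × 448 = 1792
  Σ(formed) = 2723 kJ
ΔH = Σ(broken) − Σ(formed) = 2175 − 2723 = −548 kJ
For 3× the reaction as written: 3 × (−548) = −1644 kJ

ΔH = −1644 kJ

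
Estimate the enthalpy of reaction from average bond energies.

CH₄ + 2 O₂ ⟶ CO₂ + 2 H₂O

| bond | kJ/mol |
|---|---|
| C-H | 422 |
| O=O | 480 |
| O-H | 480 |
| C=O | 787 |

ΔH ≈ −846 kJ

Bonds broken (reactants):
  C-H: 4 × 422 = 1688
  O=O: 2 × 480 = 960
  Σ(broken) = 2648 kJ
Bonds formed (products):
  C=O: 2 × 787 = 1574
  O-H: 4 × 480 = 1920
  Σ(formed) = 3494 kJ
ΔH = Σ(broken) − Σ(formed) = 2648 − 3494 = −846 kJ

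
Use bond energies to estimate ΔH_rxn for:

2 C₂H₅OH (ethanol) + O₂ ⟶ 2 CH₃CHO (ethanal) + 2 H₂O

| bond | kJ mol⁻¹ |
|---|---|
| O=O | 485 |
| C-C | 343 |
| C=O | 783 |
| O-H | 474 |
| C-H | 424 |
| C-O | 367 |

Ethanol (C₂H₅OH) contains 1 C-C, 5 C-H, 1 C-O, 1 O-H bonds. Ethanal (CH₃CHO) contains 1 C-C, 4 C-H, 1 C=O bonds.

Bonds broken (reactants):
  C-C: 2 × 343 = 686
  C-H: 10 × 424 = 4240
  C-O: 2 × 367 = 734
  O-H: 2 × 474 = 948
  O=O: 1 × 485 = 485
  Σ(broken) = 7093 kJ
Bonds formed (products):
  C-C: 2 × 343 = 686
  C-H: 8 × 424 = 3392
  C=O: 2 × 783 = 1566
  O-H: 4 × 474 = 1896
  Σ(formed) = 7540 kJ
ΔH = Σ(broken) − Σ(formed) = 7093 − 7540 = −447 kJ

ΔH ≈ −447 kJ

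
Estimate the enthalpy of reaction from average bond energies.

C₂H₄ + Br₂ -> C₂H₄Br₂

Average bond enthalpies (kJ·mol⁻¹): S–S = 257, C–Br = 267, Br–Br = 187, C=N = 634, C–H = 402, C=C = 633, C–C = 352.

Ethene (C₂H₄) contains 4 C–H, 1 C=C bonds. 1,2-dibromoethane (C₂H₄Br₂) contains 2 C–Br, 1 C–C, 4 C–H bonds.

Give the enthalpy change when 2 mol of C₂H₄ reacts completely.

ΔH = −132 kJ

Bonds broken (reactants):
  Br–Br: 1 × 187 = 187
  C–H: 4 × 402 = 1608
  C=C: 1 × 633 = 633
  Σ(broken) = 2428 kJ
Bonds formed (products):
  C–Br: 2 × 267 = 534
  C–C: 1 × 352 = 352
  C–H: 4 × 402 = 1608
  Σ(formed) = 2494 kJ
ΔH = Σ(broken) − Σ(formed) = 2428 − 2494 = −66 kJ
For 2× the reaction as written: 2 × (−66) = −132 kJ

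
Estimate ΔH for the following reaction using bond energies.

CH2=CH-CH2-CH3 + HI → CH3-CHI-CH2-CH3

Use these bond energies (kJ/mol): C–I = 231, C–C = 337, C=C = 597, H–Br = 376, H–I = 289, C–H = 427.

Bonds broken (reactants):
  C–C: 2 × 337 = 674
  C–H: 8 × 427 = 3416
  C=C: 1 × 597 = 597
  H–I: 1 × 289 = 289
  Σ(broken) = 4976 kJ
Bonds formed (products):
  C–C: 3 × 337 = 1011
  C–H: 9 × 427 = 3843
  C–I: 1 × 231 = 231
  Σ(formed) = 5085 kJ
ΔH = Σ(broken) − Σ(formed) = 4976 − 5085 = −109 kJ

ΔH ≈ −109 kJ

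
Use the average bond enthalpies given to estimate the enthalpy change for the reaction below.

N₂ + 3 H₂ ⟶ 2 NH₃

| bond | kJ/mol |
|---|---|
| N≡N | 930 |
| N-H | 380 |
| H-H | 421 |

Bonds broken (reactants):
  H-H: 3 × 421 = 1263
  N≡N: 1 × 930 = 930
  Σ(broken) = 2193 kJ
Bonds formed (products):
  N-H: 6 × 380 = 2280
  Σ(formed) = 2280 kJ
ΔH = Σ(broken) − Σ(formed) = 2193 − 2280 = −87 kJ

ΔH ≈ −87 kJ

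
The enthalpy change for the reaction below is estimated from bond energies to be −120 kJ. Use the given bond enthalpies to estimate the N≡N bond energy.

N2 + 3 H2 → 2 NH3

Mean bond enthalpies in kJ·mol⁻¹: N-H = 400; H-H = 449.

Let D be the N≡N bond energy.
Σ(broken) = 3×449 + 1×D = 1347 + D
Σ(formed) = 6×400 = 2400
ΔH = Σ(broken) − Σ(formed) = (1347 + D) − (2400) = −1053 + D
Setting this equal to −120 kJ gives D = 933 kJ/mol.

D(N≡N) ≈ 933 kJ/mol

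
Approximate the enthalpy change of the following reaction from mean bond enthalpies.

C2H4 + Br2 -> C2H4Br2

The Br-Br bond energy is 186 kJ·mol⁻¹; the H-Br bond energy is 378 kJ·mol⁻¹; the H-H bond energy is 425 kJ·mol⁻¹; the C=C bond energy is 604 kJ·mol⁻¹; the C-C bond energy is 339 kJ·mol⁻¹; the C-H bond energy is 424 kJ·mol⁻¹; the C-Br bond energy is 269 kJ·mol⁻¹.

ΔH ≈ −87 kJ

Bonds broken (reactants):
  Br-Br: 1 × 186 = 186
  C-H: 4 × 424 = 1696
  C=C: 1 × 604 = 604
  Σ(broken) = 2486 kJ
Bonds formed (products):
  C-Br: 2 × 269 = 538
  C-C: 1 × 339 = 339
  C-H: 4 × 424 = 1696
  Σ(formed) = 2573 kJ
ΔH = Σ(broken) − Σ(formed) = 2486 − 2573 = −87 kJ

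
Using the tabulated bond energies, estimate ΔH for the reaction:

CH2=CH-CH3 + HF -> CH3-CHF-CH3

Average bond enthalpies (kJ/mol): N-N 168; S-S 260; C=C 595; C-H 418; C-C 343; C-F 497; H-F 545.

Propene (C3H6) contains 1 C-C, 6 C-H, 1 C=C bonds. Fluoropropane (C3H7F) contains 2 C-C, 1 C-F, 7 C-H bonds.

Bonds broken (reactants):
  C-C: 1 × 343 = 343
  C-H: 6 × 418 = 2508
  C=C: 1 × 595 = 595
  H-F: 1 × 545 = 545
  Σ(broken) = 3991 kJ
Bonds formed (products):
  C-C: 2 × 343 = 686
  C-F: 1 × 497 = 497
  C-H: 7 × 418 = 2926
  Σ(formed) = 4109 kJ
ΔH = Σ(broken) − Σ(formed) = 3991 − 4109 = −118 kJ

ΔH ≈ −118 kJ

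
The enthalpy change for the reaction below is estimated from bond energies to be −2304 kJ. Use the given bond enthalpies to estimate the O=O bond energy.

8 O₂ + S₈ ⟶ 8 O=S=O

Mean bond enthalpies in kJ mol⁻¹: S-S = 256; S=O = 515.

D(O=O) ≈ 486 kJ/mol

Let D be the O=O bond energy.
Σ(broken) = 8×D + 8×256 = 2048 + 8D
Σ(formed) = 16×515 = 8240
ΔH = Σ(broken) − Σ(formed) = (2048 + 8D) − (8240) = −6192 + 8D
Setting this equal to −2304 kJ gives 8D = 3888, so D = 486 kJ/mol.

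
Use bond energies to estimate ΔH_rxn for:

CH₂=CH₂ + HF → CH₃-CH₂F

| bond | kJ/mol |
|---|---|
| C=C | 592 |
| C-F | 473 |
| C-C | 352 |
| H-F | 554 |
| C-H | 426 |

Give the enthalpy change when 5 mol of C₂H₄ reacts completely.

ΔH = −525 kJ

Bonds broken (reactants):
  C-H: 4 × 426 = 1704
  C=C: 1 × 592 = 592
  H-F: 1 × 554 = 554
  Σ(broken) = 2850 kJ
Bonds formed (products):
  C-C: 1 × 352 = 352
  C-F: 1 × 473 = 473
  C-H: 5 × 426 = 2130
  Σ(formed) = 2955 kJ
ΔH = Σ(broken) − Σ(formed) = 2850 − 2955 = −105 kJ
For 5× the reaction as written: 5 × (−105) = −525 kJ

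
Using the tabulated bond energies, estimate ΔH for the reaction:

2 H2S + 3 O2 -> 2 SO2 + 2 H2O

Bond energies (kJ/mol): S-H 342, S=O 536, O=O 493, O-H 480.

ΔH ≈ −1217 kJ

Bonds broken (reactants):
  O=O: 3 × 493 = 1479
  S-H: 4 × 342 = 1368
  Σ(broken) = 2847 kJ
Bonds formed (products):
  O-H: 4 × 480 = 1920
  S=O: 4 × 536 = 2144
  Σ(formed) = 4064 kJ
ΔH = Σ(broken) − Σ(formed) = 2847 − 4064 = −1217 kJ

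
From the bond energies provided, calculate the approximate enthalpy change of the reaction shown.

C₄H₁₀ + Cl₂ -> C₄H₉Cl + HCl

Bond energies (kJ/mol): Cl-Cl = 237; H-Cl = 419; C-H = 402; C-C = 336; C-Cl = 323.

Bonds broken (reactants):
  C-C: 3 × 336 = 1008
  C-H: 10 × 402 = 4020
  Cl-Cl: 1 × 237 = 237
  Σ(broken) = 5265 kJ
Bonds formed (products):
  C-C: 3 × 336 = 1008
  C-Cl: 1 × 323 = 323
  C-H: 9 × 402 = 3618
  H-Cl: 1 × 419 = 419
  Σ(formed) = 5368 kJ
ΔH = Σ(broken) − Σ(formed) = 5265 − 5368 = −103 kJ

ΔH ≈ −103 kJ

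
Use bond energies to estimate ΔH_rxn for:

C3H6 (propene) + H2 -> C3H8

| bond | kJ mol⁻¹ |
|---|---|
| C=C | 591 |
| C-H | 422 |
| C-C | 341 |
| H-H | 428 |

ΔH ≈ −166 kJ

Bonds broken (reactants):
  C-C: 1 × 341 = 341
  C-H: 6 × 422 = 2532
  C=C: 1 × 591 = 591
  H-H: 1 × 428 = 428
  Σ(broken) = 3892 kJ
Bonds formed (products):
  C-C: 2 × 341 = 682
  C-H: 8 × 422 = 3376
  Σ(formed) = 4058 kJ
ΔH = Σ(broken) − Σ(formed) = 3892 − 4058 = −166 kJ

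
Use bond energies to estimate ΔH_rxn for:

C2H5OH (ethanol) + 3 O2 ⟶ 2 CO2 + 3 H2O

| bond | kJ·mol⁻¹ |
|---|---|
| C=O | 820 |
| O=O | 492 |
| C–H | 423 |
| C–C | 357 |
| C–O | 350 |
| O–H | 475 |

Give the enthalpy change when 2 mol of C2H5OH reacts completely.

ΔH = −2714 kJ

Bonds broken (reactants):
  C–C: 1 × 357 = 357
  C–H: 5 × 423 = 2115
  C–O: 1 × 350 = 350
  O–H: 1 × 475 = 475
  O=O: 3 × 492 = 1476
  Σ(broken) = 4773 kJ
Bonds formed (products):
  C=O: 4 × 820 = 3280
  O–H: 6 × 475 = 2850
  Σ(formed) = 6130 kJ
ΔH = Σ(broken) − Σ(formed) = 4773 − 6130 = −1357 kJ
For 2× the reaction as written: 2 × (−1357) = −2714 kJ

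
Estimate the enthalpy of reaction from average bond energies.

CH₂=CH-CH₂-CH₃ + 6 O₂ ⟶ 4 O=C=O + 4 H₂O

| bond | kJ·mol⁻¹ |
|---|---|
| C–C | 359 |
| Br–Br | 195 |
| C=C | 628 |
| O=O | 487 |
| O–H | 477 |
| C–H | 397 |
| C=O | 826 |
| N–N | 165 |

Bonds broken (reactants):
  C–C: 2 × 359 = 718
  C–H: 8 × 397 = 3176
  C=C: 1 × 628 = 628
  O=O: 6 × 487 = 2922
  Σ(broken) = 7444 kJ
Bonds formed (products):
  C=O: 8 × 826 = 6608
  O–H: 8 × 477 = 3816
  Σ(formed) = 10424 kJ
ΔH = Σ(broken) − Σ(formed) = 7444 − 10424 = −2980 kJ

ΔH ≈ −2980 kJ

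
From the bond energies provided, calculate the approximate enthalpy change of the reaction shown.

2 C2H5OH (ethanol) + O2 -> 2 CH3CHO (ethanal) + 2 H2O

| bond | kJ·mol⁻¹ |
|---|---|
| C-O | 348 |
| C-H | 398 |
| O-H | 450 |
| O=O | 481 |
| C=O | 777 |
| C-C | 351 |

Bonds broken (reactants):
  C-C: 2 × 351 = 702
  C-H: 10 × 398 = 3980
  C-O: 2 × 348 = 696
  O-H: 2 × 450 = 900
  O=O: 1 × 481 = 481
  Σ(broken) = 6759 kJ
Bonds formed (products):
  C-C: 2 × 351 = 702
  C-H: 8 × 398 = 3184
  C=O: 2 × 777 = 1554
  O-H: 4 × 450 = 1800
  Σ(formed) = 7240 kJ
ΔH = Σ(broken) − Σ(formed) = 6759 − 7240 = −481 kJ

ΔH ≈ −481 kJ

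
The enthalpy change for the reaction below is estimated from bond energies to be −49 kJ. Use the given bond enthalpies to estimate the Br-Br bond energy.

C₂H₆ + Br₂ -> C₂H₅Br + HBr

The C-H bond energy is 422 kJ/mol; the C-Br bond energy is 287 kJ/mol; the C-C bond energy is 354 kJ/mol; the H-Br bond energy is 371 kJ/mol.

Let D be the Br-Br bond energy.
Σ(broken) = 1×D + 1×354 + 6×422 = 2886 + D
Σ(formed) = 1×287 + 1×354 + 5×422 + 1×371 = 3122
ΔH = Σ(broken) − Σ(formed) = (2886 + D) − (3122) = −236 + D
Setting this equal to −49 kJ gives D = 187 kJ/mol.

D(Br-Br) ≈ 187 kJ/mol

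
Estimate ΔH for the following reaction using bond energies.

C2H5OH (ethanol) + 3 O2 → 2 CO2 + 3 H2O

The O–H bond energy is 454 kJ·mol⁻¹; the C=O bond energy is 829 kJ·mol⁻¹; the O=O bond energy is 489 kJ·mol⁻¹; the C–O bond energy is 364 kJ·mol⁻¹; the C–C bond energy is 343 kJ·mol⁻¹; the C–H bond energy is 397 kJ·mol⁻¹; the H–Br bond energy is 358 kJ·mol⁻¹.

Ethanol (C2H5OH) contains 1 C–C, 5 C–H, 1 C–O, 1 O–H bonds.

Bonds broken (reactants):
  C–C: 1 × 343 = 343
  C–H: 5 × 397 = 1985
  C–O: 1 × 364 = 364
  O–H: 1 × 454 = 454
  O=O: 3 × 489 = 1467
  Σ(broken) = 4613 kJ
Bonds formed (products):
  C=O: 4 × 829 = 3316
  O–H: 6 × 454 = 2724
  Σ(formed) = 6040 kJ
ΔH = Σ(broken) − Σ(formed) = 4613 − 6040 = −1427 kJ

ΔH ≈ −1427 kJ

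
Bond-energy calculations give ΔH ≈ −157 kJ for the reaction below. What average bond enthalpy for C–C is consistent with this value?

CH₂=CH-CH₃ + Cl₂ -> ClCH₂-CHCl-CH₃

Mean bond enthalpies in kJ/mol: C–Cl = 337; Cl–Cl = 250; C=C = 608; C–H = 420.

D(C–C) ≈ 341 kJ/mol

Let D be the C–C bond energy.
Σ(broken) = 1×D + 6×420 + 1×608 + 1×250 = 3378 + D
Σ(formed) = 2×D + 2×337 + 6×420 = 3194 + 2D
ΔH = Σ(broken) − Σ(formed) = (3378 + D) − (3194 + 2D) = +184 − D
Setting this equal to −157 kJ gives D = 341 kJ/mol.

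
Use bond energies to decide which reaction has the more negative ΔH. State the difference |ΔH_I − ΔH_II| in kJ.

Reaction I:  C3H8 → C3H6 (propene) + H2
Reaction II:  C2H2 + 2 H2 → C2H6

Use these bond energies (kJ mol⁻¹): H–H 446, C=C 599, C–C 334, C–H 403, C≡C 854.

Reaction II, by 295 kJ

Reaction I:
  Bonds broken (reactants):
    C–C: 2 × 334 = 668
    C–H: 8 × 403 = 3224
    Σ(broken) = 3892 kJ
  Bonds formed (products):
    C–C: 1 × 334 = 334
    C–H: 6 × 403 = 2418
    C=C: 1 × 599 = 599
    H–H: 1 × 446 = 446
    Σ(formed) = 3797 kJ
  ΔH_I = 3892 − 3797 = +95 kJ
Reaction II:
  Bonds broken (reactants):
    C≡C: 1 × 854 = 854
    C–H: 2 × 403 = 806
    H–H: 2 × 446 = 892
    Σ(broken) = 2552 kJ
  Bonds formed (products):
    C–C: 1 × 334 = 334
    C–H: 6 × 403 = 2418
    Σ(formed) = 2752 kJ
  ΔH_II = 2552 − 2752 = −200 kJ
ΔH_I − ΔH_II = +295 kJ, so reaction II has the more negative ΔH; |ΔH_I − ΔH_II| = 295 kJ.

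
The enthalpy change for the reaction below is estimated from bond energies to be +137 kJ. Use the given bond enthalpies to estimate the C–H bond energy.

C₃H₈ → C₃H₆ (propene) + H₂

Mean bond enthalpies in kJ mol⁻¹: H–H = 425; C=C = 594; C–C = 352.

Let D be the C–H bond energy.
Σ(broken) = 2×352 + 8×D = 704 + 8D
Σ(formed) = 1×352 + 6×D + 1×594 + 1×425 = 1371 + 6D
ΔH = Σ(broken) − Σ(formed) = (704 + 8D) − (1371 + 6D) = −667 + 2D
Setting this equal to +137 kJ gives 2D = 804, so D = 402 kJ/mol.

D(C–H) ≈ 402 kJ/mol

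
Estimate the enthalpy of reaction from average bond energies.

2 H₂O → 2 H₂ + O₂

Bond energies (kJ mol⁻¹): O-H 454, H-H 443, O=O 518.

Bonds broken (reactants):
  O-H: 4 × 454 = 1816
  Σ(broken) = 1816 kJ
Bonds formed (products):
  H-H: 2 × 443 = 886
  O=O: 1 × 518 = 518
  Σ(formed) = 1404 kJ
ΔH = Σ(broken) − Σ(formed) = 1816 − 1404 = +412 kJ

ΔH ≈ +412 kJ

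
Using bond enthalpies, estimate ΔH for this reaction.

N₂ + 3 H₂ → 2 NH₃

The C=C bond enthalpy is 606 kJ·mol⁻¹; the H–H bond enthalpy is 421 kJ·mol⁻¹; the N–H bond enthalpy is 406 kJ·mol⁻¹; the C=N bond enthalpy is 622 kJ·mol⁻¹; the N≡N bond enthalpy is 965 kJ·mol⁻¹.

Bonds broken (reactants):
  H–H: 3 × 421 = 1263
  N≡N: 1 × 965 = 965
  Σ(broken) = 2228 kJ
Bonds formed (products):
  N–H: 6 × 406 = 2436
  Σ(formed) = 2436 kJ
ΔH = Σ(broken) − Σ(formed) = 2228 − 2436 = −208 kJ

ΔH ≈ −208 kJ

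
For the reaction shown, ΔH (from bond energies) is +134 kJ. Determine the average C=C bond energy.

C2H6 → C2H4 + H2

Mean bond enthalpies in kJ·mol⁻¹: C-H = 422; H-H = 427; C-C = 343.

D(C=C) ≈ 626 kJ/mol

Let D be the C=C bond energy.
Σ(broken) = 1×343 + 6×422 = 2875
Σ(formed) = 4×422 + 1×D + 1×427 = 2115 + D
ΔH = Σ(broken) − Σ(formed) = (2875) − (2115 + D) = +760 − D
Setting this equal to +134 kJ gives D = 626 kJ/mol.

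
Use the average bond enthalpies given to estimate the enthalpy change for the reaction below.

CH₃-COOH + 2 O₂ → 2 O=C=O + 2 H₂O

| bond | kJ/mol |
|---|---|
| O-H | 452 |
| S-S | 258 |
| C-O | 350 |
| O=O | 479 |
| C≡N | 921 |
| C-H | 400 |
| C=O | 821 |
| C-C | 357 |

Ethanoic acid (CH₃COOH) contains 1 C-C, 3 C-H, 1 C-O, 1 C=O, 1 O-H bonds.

Bonds broken (reactants):
  C-C: 1 × 357 = 357
  C-H: 3 × 400 = 1200
  C-O: 1 × 350 = 350
  C=O: 1 × 821 = 821
  O-H: 1 × 452 = 452
  O=O: 2 × 479 = 958
  Σ(broken) = 4138 kJ
Bonds formed (products):
  C=O: 4 × 821 = 3284
  O-H: 4 × 452 = 1808
  Σ(formed) = 5092 kJ
ΔH = Σ(broken) − Σ(formed) = 4138 − 5092 = −954 kJ

ΔH ≈ −954 kJ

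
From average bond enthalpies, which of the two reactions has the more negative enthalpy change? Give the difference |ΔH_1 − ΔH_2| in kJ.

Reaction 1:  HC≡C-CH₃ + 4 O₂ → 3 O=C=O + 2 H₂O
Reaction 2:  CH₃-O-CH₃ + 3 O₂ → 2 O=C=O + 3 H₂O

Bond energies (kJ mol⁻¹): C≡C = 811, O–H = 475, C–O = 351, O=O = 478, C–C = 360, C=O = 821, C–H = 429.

Reaction 1:
  Bonds broken (reactants):
    C≡C: 1 × 811 = 811
    C–C: 1 × 360 = 360
    C–H: 4 × 429 = 1716
    O=O: 4 × 478 = 1912
    Σ(broken) = 4799 kJ
  Bonds formed (products):
    C=O: 6 × 821 = 4926
    O–H: 4 × 475 = 1900
    Σ(formed) = 6826 kJ
  ΔH_1 = 4799 − 6826 = −2027 kJ
Reaction 2:
  Bonds broken (reactants):
    C–H: 6 × 429 = 2574
    C–O: 2 × 351 = 702
    O=O: 3 × 478 = 1434
    Σ(broken) = 4710 kJ
  Bonds formed (products):
    C=O: 4 × 821 = 3284
    O–H: 6 × 475 = 2850
    Σ(formed) = 6134 kJ
  ΔH_2 = 4710 − 6134 = −1424 kJ
ΔH_1 − ΔH_2 = −603 kJ, so reaction 1 has the more negative ΔH; |ΔH_1 − ΔH_2| = 603 kJ.

Reaction 1, by 603 kJ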